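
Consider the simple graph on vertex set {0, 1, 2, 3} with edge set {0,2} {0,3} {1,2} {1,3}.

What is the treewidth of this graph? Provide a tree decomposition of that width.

Each bag holds 3 vertices, so the decomposition has width 2, which upper-bounds the treewidth. The edges 0–3–1–2–0 form a cycle, so G is not a tree and its treewidth is at least 2. Hence tw(G) = 2 exactly.

Treewidth 2.
One optimal decomposition is:
Bags: B1 = {0, 1, 3}  B2 = {0, 1, 2}
Tree: B1–B2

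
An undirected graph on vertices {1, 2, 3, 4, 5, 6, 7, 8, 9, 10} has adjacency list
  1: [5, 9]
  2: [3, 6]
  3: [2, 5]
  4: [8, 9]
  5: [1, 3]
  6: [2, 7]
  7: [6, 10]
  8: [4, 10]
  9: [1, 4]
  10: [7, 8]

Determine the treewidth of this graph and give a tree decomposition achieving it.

Treewidth 2.
One such decomposition:
Bags: B1 = {1, 5, 9}  B2 = {4, 5, 9}  B3 = {4, 5, 8}  B4 = {5, 8, 10}  B5 = {5, 7, 10}  B6 = {5, 6, 7}  B7 = {2, 5, 6}  B8 = {2, 3, 5}
Tree: B1–B2, B2–B3, B3–B4, B4–B5, B5–B6, B6–B7, B7–B8

The largest bag has 3 vertices, giving width 2; this decomposition certifies tw(G) ≤ 2. Since 5–1–9–4–8–10–7–6–2–3–5 is a cycle in G, G is not acyclic. Forests are exactly the graphs of treewidth ≤ 1, so tw(G) ≥ 2. Combining the bounds, tw(G) = 2.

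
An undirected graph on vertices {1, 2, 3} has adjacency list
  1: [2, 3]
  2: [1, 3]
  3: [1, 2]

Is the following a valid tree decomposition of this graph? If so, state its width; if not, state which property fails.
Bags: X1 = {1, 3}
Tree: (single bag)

No — vertex 2 appears in no bag.

A tree decomposition must satisfy three properties: every vertex lies in some bag; for every edge, both endpoints lie together in some bag; and for every vertex, the bags containing it form a connected subtree. Here vertex 2 appears in no bag, so the decomposition is invalid.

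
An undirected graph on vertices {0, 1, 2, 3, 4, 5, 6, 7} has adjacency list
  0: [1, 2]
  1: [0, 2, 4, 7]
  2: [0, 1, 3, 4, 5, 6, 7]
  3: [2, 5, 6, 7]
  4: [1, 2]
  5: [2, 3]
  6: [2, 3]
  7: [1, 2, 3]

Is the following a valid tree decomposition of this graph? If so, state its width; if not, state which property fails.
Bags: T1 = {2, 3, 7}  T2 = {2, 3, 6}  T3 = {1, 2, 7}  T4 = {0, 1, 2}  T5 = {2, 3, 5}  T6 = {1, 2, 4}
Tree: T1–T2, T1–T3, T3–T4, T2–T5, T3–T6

Yes; width 2.

Vertex coverage: the bags together contain {0, 1, 2, 3, 4, 5, 6, 7}, the full vertex set. Edge coverage: each edge of G has both endpoints in at least one bag. Running intersection: for every vertex, the bags containing it form a connected subtree. All three properties hold, so this is a valid tree decomposition of width max|bag| − 1 = 2, and hence tw(G) ≤ 2.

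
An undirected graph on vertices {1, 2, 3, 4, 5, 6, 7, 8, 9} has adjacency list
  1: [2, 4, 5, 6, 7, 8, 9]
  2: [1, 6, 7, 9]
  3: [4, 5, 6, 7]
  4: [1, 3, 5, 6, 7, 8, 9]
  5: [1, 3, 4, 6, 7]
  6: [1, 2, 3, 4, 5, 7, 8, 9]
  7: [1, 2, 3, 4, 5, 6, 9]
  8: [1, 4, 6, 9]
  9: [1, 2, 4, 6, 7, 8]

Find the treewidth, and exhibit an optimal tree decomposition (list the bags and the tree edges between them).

Treewidth 4.
Bags: B1 = {1, 4, 6, 7, 9}  B2 = {1, 2, 6, 7, 9}  B3 = {1, 4, 5, 6, 7}  B4 = {1, 4, 6, 8, 9}  B5 = {3, 4, 5, 6, 7}
Tree: B1–B2, B1–B3, B1–B4, B3–B5

Each bag holds 5 vertices, so the decomposition has width 4, which upper-bounds the treewidth. For the lower bound, the 5 vertices {1, 2, 6, 7, 9} are pairwise adjacent, and any tree decomposition puts a clique entirely inside one bag — forcing width ≥ 4. Therefore the treewidth is 4.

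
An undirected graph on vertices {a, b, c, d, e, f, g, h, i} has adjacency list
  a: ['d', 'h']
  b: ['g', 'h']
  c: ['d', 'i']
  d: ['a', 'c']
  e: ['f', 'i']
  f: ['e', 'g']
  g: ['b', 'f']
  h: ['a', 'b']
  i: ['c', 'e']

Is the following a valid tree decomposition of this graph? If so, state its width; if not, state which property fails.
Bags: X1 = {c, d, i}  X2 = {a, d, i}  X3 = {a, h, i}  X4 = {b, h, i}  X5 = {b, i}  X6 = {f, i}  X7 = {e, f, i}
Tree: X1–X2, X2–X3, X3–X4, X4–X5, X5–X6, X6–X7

A tree decomposition must satisfy three properties: every vertex lies in some bag; for every edge, both endpoints lie together in some bag; and for every vertex, the bags containing it form a connected subtree. Here vertex g appears in no bag, so the decomposition is invalid.

No — vertex g appears in no bag.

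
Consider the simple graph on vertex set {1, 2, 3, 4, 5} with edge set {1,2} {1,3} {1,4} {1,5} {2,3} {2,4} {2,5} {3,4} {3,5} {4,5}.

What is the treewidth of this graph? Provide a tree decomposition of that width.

Treewidth 4.
One such decomposition:
Bags: B1 = {1, 2, 3, 4, 5}
Tree: (single bag)

A single bag containing all 5 vertices is trivially a valid decomposition of width 4. Conversely, {1, 2, 3, 4, 5} is a clique of size 5, and the vertices of any clique must share a bag in every tree decomposition; so some bag has ≥ 5 vertices and tw(G) ≥ 4. Hence tw(G) = 4 exactly.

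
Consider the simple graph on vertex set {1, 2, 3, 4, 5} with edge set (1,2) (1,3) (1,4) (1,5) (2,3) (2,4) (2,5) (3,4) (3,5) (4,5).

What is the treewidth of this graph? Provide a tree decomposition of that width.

Treewidth 4.
Bags: B1 = {1, 2, 3, 4, 5}
Tree: (single bag)

A single bag containing all 5 vertices is trivially a valid decomposition of width 4. Conversely, {1, 2, 3, 4, 5} is a clique of size 5, and the vertices of any clique must share a bag in every tree decomposition; so some bag has ≥ 5 vertices and tw(G) ≥ 4. The upper and lower bounds meet at 4, so that is the treewidth.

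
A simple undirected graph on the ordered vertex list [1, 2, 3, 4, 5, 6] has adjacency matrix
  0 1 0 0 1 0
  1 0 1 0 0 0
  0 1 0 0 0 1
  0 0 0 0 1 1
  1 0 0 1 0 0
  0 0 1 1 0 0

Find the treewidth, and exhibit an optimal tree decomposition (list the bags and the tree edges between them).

Every bag has size at most 3, so the width is 3 − 1 = 2 and tw(G) ≤ 2. For the lower bound, G contains the cycle 1–5–4–6–3–2–1, so G is not a forest; only forests have treewidth ≤ 1, hence tw(G) ≥ 2. Combining the bounds, tw(G) = 2.

Treewidth 2.
One such decomposition:
Bags: B1 = {1, 4, 5}  B2 = {1, 4, 6}  B3 = {1, 3, 6}  B4 = {1, 2, 3}
Tree: B1–B2, B2–B3, B3–B4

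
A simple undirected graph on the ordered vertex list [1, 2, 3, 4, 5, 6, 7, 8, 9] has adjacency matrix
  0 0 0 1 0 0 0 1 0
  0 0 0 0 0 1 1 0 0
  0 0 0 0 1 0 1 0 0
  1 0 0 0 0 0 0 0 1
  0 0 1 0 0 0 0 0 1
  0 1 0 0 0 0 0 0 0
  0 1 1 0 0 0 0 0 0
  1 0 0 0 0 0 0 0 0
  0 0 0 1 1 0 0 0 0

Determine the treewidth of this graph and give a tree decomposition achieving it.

Treewidth 1.
One such decomposition:
Bags: B1 = {2, 6}  B2 = {2, 7}  B3 = {3, 7}  B4 = {3, 5}  B5 = {5, 9}  B6 = {4, 9}  B7 = {1, 4}  B8 = {1, 8}
Tree: B1–B2, B2–B3, B3–B4, B4–B5, B5–B6, B6–B7, B7–B8

Every bag has size at most 2, so the width is 2 − 1 = 1 and tw(G) ≤ 1. Since G has at least one edge (e.g. 6–2), it is not an edgeless graph, so tw(G) ≥ 1. Therefore the treewidth is 1.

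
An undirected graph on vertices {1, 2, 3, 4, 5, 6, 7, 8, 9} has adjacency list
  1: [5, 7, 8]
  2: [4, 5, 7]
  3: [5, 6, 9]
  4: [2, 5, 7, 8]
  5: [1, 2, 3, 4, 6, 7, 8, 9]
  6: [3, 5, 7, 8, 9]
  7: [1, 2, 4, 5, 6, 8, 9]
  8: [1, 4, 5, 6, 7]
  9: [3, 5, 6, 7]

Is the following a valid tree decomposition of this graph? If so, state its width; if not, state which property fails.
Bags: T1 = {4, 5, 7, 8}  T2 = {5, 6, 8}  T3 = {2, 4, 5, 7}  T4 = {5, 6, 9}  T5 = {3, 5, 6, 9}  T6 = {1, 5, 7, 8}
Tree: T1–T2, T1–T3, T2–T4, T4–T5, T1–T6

A tree decomposition must satisfy three properties: every vertex lies in some bag; for every edge, both endpoints lie together in some bag; and for every vertex, the bags containing it form a connected subtree. Here edge (7,6) lies in no bag, so the decomposition is invalid.

No — edge (7,6) lies in no bag.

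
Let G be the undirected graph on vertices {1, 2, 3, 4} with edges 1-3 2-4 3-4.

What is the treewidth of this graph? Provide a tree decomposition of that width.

Treewidth 1.
One optimal decomposition is:
Bags: B1 = {3, 4}  B2 = {2, 4}  B3 = {1, 3}
Tree: B1–B2, B1–B3

The largest bag has 2 vertices, giving width 1; this decomposition certifies tw(G) ≤ 1. Since G has at least one edge (e.g. 4–3), it is not an edgeless graph, so tw(G) ≥ 1. Therefore the treewidth is 1.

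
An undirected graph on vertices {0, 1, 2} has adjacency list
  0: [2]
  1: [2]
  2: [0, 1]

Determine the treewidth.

1

A width-1 tree decomposition is:
Bags: B1 = {0, 2}  B2 = {1, 2}
Tree: B1–B2
The largest bag has 2 vertices, giving width 1; this decomposition certifies tw(G) ≤ 1. Since G has at least one edge (e.g. 2–0), it is not an edgeless graph, so tw(G) ≥ 1. The upper and lower bounds meet at 1, so that is the treewidth.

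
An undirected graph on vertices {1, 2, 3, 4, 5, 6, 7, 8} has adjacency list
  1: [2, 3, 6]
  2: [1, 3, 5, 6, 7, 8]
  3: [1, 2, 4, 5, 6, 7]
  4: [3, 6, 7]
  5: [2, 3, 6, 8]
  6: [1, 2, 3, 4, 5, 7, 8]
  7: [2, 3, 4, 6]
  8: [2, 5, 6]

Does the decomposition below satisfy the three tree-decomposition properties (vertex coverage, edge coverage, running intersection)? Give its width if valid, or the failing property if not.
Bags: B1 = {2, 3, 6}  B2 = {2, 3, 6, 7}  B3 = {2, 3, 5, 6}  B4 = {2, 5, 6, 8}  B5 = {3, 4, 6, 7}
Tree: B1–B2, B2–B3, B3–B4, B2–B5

A tree decomposition must satisfy three properties: every vertex lies in some bag; for every edge, both endpoints lie together in some bag; and for every vertex, the bags containing it form a connected subtree. Here vertex 1 appears in no bag, so the decomposition is invalid.

No — vertex 1 appears in no bag.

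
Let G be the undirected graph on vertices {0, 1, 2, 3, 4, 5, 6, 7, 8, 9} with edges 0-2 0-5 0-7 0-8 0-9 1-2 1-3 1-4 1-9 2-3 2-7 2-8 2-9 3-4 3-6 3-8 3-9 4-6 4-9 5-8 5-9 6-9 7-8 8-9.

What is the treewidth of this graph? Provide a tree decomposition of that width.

Treewidth 3.
One optimal decomposition is:
Bags: B1 = {2, 3, 8, 9}  B2 = {1, 2, 3, 9}  B3 = {0, 2, 8, 9}  B4 = {1, 3, 4, 9}  B5 = {0, 2, 7, 8}  B6 = {0, 5, 8, 9}  B7 = {3, 4, 6, 9}
Tree: B1–B2, B1–B3, B2–B4, B3–B5, B3–B6, B4–B7

Every bag has size at most 4, so the width is 4 − 1 = 3 and tw(G) ≤ 3. Conversely, {0, 2, 8, 9} is a clique of size 4, and the vertices of any clique must share a bag in every tree decomposition; so some bag has ≥ 4 vertices and tw(G) ≥ 3. Therefore the treewidth is 3.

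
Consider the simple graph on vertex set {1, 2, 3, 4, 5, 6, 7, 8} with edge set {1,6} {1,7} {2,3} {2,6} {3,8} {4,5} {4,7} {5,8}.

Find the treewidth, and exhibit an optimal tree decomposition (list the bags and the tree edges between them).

The largest bag has 3 vertices, giving width 2; this decomposition certifies tw(G) ≤ 2. For the lower bound, G contains the cycle 8–3–2–6–1–7–4–5–8, so G is not a forest; only forests have treewidth ≤ 1, hence tw(G) ≥ 2. Therefore the treewidth is 2.

Treewidth 2.
One optimal decomposition is:
Bags: B1 = {2, 3, 8}  B2 = {2, 6, 8}  B3 = {1, 6, 8}  B4 = {1, 7, 8}  B5 = {4, 7, 8}  B6 = {4, 5, 8}
Tree: B1–B2, B2–B3, B3–B4, B4–B5, B5–B6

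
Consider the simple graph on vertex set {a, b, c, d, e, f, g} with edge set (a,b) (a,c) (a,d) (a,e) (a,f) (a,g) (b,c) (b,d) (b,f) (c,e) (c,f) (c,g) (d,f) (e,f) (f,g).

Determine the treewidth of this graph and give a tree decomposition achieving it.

Every bag has size at most 4, so the width is 4 − 1 = 3 and tw(G) ≤ 3. For the lower bound, the 4 vertices {a, b, d, f} are pairwise adjacent, and any tree decomposition puts a clique entirely inside one bag — forcing width ≥ 3. Hence tw(G) = 3 exactly.

Treewidth 3.
One optimal decomposition is:
Bags: B1 = {a, b, c, f}  B2 = {a, c, f, g}  B3 = {a, b, d, f}  B4 = {a, c, e, f}
Tree: B1–B2, B1–B3, B1–B4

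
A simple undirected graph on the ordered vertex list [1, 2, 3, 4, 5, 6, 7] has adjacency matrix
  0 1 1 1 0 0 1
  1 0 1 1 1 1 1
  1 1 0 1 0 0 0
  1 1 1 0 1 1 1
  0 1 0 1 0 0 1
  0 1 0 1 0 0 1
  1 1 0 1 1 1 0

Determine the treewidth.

A width-3 tree decomposition is:
Bags: B1 = {2, 4, 6, 7}  B2 = {1, 2, 4, 7}  B3 = {2, 4, 5, 7}  B4 = {1, 2, 3, 4}
Tree: B1–B2, B1–B3, B2–B4
Every bag has size at most 4, so the width is 4 − 1 = 3 and tw(G) ≤ 3. On the other hand G contains the 4-clique {1, 2, 3, 4}. A clique must lie in a single bag of any decomposition, so no decomposition can have width below 3. Therefore the treewidth is 3.

3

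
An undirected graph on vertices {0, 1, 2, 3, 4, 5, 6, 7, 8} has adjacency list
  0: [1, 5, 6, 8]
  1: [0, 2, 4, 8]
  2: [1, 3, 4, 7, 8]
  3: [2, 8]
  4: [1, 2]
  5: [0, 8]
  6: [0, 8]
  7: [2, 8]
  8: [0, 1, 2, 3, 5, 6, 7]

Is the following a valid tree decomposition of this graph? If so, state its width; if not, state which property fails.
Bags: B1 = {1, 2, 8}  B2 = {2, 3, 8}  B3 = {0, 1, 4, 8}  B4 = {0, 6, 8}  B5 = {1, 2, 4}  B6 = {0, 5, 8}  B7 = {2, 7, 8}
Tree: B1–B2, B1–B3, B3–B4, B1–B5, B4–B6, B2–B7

A tree decomposition must satisfy three properties: every vertex lies in some bag; for every edge, both endpoints lie together in some bag; and for every vertex, the bags containing it form a connected subtree. Here bags containing vertex 4 are not connected in the tree, so the decomposition is invalid.

No — bags containing vertex 4 are not connected in the tree.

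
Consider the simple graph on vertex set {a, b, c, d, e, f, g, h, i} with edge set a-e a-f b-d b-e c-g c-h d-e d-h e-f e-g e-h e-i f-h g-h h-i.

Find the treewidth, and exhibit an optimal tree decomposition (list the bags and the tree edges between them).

Every bag has size at most 3, so the width is 3 − 1 = 2 and tw(G) ≤ 2. On the other hand G contains the 3-clique {d, e, h}. A clique must lie in a single bag of any decomposition, so no decomposition can have width below 2. Combining the bounds, tw(G) = 2.

Treewidth 2.
One optimal decomposition is:
Bags: B1 = {e, f, h}  B2 = {e, h, i}  B3 = {a, e, f}  B4 = {d, e, h}  B5 = {b, d, e}  B6 = {e, g, h}  B7 = {c, g, h}
Tree: B1–B2, B1–B3, B1–B4, B4–B5, B2–B6, B6–B7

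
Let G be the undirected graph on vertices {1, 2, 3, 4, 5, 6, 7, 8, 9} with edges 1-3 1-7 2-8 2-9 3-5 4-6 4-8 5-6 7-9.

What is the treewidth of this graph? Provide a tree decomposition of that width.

Treewidth 2.
One such decomposition:
Bags: B1 = {1, 3, 5}  B2 = {1, 5, 7}  B3 = {5, 7, 9}  B4 = {2, 5, 9}  B5 = {2, 5, 8}  B6 = {4, 5, 8}  B7 = {4, 5, 6}
Tree: B1–B2, B2–B3, B3–B4, B4–B5, B5–B6, B6–B7

The largest bag has 3 vertices, giving width 2; this decomposition certifies tw(G) ≤ 2. The edges 5–3–1–7–9–2–8–4–6–5 form a cycle, so G is not a tree and its treewidth is at least 2. Combining the bounds, tw(G) = 2.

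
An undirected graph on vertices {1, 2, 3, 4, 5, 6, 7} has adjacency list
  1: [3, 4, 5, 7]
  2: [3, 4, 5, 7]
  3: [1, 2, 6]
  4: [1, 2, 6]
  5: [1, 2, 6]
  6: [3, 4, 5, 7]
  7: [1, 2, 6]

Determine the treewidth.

3

A width-3 tree decomposition is:
Bags: B1 = {1, 2, 6, 7}  B2 = {1, 2, 4, 6}  B3 = {1, 2, 3, 6}  B4 = {1, 2, 5, 6}
Tree: B1–B2, B2–B3, B3–B4
Each bag holds 4 vertices, so the decomposition has width 3, which upper-bounds the treewidth. For the lower bound: the 4 vertex sets {1,7}, {4,6}, {2}, {3} are disjoint, each induces a connected subgraph, and every pair is joined by at least one edge of G. Contracting each set to a single vertex therefore yields K_{4} as a minor, and since treewidth is minor-monotone, tw(G) ≥ tw(K_{4}) = 3. Therefore the treewidth is 3.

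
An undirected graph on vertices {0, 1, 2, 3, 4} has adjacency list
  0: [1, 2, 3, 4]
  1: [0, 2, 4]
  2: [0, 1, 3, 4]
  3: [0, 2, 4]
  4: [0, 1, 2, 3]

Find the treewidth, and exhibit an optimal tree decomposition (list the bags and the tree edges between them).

Each bag holds 4 vertices, so the decomposition has width 3, which upper-bounds the treewidth. On the other hand G contains the 4-clique {0, 1, 2, 4}. A clique must lie in a single bag of any decomposition, so no decomposition can have width below 3. Hence tw(G) = 3 exactly.

Treewidth 3.
Bags: B1 = {0, 2, 3, 4}  B2 = {0, 1, 2, 4}
Tree: B1–B2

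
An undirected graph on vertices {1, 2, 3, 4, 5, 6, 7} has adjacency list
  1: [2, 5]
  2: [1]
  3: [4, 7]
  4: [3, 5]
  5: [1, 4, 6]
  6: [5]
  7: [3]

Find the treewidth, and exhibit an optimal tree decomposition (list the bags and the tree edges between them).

Treewidth 1.
One optimal decomposition is:
Bags: B1 = {1, 2}  B2 = {1, 5}  B3 = {4, 5}  B4 = {5, 6}  B5 = {3, 4}  B6 = {3, 7}
Tree: B1–B2, B2–B3, B3–B4, B3–B5, B5–B6

Each bag holds 2 vertices, so the decomposition has width 1, which upper-bounds the treewidth. G has an edge, so its treewidth is at least 1. Combining the bounds, tw(G) = 1.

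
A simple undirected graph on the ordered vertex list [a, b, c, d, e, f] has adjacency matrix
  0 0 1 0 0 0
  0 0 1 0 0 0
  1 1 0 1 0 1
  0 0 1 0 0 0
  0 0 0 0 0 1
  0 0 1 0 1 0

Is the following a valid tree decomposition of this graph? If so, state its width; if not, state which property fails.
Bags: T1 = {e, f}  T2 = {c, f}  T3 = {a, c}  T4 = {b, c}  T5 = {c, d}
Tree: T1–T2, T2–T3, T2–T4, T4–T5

Yes; width 1.

Every vertex of G appears in some bag (union = {a, b, c, d, e, f}); every edge is covered by a bag; and for each vertex v the set of bags containing v is connected in the bag tree. The decomposition is therefore valid. The largest bag has 2 vertices, so the width is 1.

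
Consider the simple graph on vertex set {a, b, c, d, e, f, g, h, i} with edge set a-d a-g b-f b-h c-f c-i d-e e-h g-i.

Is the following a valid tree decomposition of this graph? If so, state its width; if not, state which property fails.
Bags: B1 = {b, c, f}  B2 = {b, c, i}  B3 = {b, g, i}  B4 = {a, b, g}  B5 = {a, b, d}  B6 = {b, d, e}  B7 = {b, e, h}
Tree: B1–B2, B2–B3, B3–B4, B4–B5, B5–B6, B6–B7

Checking the three conditions: (i) the bags cover all of {a, b, c, d, e, f, g, h, i}; (ii) for each edge, some bag contains both endpoints; (iii) the bags containing any fixed vertex form a subtree. All hold, so the decomposition is valid with width 3 − 1 = 2.

Yes; width 2.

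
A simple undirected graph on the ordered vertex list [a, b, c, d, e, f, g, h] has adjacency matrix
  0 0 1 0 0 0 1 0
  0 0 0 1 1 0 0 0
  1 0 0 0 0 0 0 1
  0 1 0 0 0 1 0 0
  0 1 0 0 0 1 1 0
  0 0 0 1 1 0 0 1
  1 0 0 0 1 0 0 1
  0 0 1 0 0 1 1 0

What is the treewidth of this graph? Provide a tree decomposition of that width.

Treewidth 2.
Bags: B1 = {b, d, f}  B2 = {b, e, f}  B3 = {e, f, h}  B4 = {e, g, h}  B5 = {c, g, h}  B6 = {a, c, g}
Tree: B1–B2, B2–B3, B3–B4, B4–B5, B5–B6

Each bag holds 3 vertices, so the decomposition has width 2, which upper-bounds the treewidth. For the lower bound, G contains the cycle d–b–e–f–d, so G is not a forest; only forests have treewidth ≤ 1, hence tw(G) ≥ 2. Hence tw(G) = 2 exactly.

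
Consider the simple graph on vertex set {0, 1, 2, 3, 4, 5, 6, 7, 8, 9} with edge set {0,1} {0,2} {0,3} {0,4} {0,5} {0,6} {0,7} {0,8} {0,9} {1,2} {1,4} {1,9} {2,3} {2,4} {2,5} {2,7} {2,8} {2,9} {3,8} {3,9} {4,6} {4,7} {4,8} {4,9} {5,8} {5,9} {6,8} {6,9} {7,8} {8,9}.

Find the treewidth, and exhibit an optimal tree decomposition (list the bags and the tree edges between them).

Treewidth 4.
One such decomposition:
Bags: B1 = {0, 2, 4, 7, 8}  B2 = {0, 2, 4, 8, 9}  B3 = {0, 4, 6, 8, 9}  B4 = {0, 1, 2, 4, 9}  B5 = {0, 2, 5, 8, 9}  B6 = {0, 2, 3, 8, 9}
Tree: B1–B2, B2–B3, B2–B4, B2–B5, B5–B6

Every bag has size at most 5, so the width is 5 − 1 = 4 and tw(G) ≤ 4. For the lower bound, the 5 vertices {0, 2, 3, 8, 9} are pairwise adjacent, and any tree decomposition puts a clique entirely inside one bag — forcing width ≥ 4. Therefore the treewidth is 4.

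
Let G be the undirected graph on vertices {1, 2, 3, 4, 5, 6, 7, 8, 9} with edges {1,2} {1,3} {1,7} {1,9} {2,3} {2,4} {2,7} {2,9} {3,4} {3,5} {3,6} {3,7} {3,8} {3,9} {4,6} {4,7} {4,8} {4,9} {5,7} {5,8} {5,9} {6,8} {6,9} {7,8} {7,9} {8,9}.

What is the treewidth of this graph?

A width-4 tree decomposition is:
Bags: B1 = {3, 4, 7, 8, 9}  B2 = {3, 5, 7, 8, 9}  B3 = {2, 3, 4, 7, 9}  B4 = {1, 2, 3, 7, 9}  B5 = {3, 4, 6, 8, 9}
Tree: B1–B2, B1–B3, B3–B4, B1–B5
Each bag holds 5 vertices, so the decomposition has width 4, which upper-bounds the treewidth. Conversely, {3, 4, 6, 8, 9} is a clique of size 5, and the vertices of any clique must share a bag in every tree decomposition; so some bag has ≥ 5 vertices and tw(G) ≥ 4. The upper and lower bounds meet at 4, so that is the treewidth.

4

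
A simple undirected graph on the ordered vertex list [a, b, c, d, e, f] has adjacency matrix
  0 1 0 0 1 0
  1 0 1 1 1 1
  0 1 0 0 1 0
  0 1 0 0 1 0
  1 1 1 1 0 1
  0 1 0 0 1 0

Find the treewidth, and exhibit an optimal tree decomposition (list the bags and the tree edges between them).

Treewidth 2.
Bags: B1 = {a, b, e}  B2 = {b, c, e}  B3 = {b, e, f}  B4 = {b, d, e}
Tree: B1–B2, B1–B3, B1–B4

The largest bag has 3 vertices, giving width 2; this decomposition certifies tw(G) ≤ 2. For the lower bound, the 3 vertices {b, d, e} are pairwise adjacent, and any tree decomposition puts a clique entirely inside one bag — forcing width ≥ 2. Therefore the treewidth is 2.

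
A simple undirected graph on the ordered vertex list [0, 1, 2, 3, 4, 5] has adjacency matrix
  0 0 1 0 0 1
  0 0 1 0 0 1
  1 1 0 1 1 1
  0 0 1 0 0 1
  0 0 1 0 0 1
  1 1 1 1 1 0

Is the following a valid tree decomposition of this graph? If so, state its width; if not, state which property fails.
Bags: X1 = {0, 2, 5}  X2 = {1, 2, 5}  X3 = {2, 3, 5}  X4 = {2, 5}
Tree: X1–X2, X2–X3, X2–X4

No — vertex 4 appears in no bag.

A tree decomposition must satisfy three properties: every vertex lies in some bag; for every edge, both endpoints lie together in some bag; and for every vertex, the bags containing it form a connected subtree. Here vertex 4 appears in no bag, so the decomposition is invalid.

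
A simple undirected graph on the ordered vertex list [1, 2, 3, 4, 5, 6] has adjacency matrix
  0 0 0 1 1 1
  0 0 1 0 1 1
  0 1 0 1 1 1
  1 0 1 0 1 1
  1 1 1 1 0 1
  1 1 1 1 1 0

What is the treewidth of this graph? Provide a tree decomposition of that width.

Each bag holds 4 vertices, so the decomposition has width 3, which upper-bounds the treewidth. For the lower bound, the 4 vertices {1, 4, 5, 6} are pairwise adjacent, and any tree decomposition puts a clique entirely inside one bag — forcing width ≥ 3. Hence tw(G) = 3 exactly.

Treewidth 3.
One such decomposition:
Bags: B1 = {3, 4, 5, 6}  B2 = {2, 3, 5, 6}  B3 = {1, 4, 5, 6}
Tree: B1–B2, B1–B3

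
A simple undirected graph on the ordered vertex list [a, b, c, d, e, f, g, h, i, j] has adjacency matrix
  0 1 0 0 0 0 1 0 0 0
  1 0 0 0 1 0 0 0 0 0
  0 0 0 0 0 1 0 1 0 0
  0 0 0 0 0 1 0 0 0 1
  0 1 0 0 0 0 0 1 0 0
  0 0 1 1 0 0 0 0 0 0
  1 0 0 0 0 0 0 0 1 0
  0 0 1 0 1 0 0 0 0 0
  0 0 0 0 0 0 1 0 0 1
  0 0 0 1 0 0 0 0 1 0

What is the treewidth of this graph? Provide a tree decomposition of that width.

Treewidth 2.
One such decomposition:
Bags: B1 = {c, d, f}  B2 = {c, d, h}  B3 = {d, e, h}  B4 = {b, d, e}  B5 = {a, b, d}  B6 = {a, d, g}  B7 = {d, g, i}  B8 = {d, i, j}
Tree: B1–B2, B2–B3, B3–B4, B4–B5, B5–B6, B6–B7, B7–B8

Each bag holds 3 vertices, so the decomposition has width 2, which upper-bounds the treewidth. For the lower bound, G contains the cycle d–f–c–h–e–b–a–g–i–j–d, so G is not a forest; only forests have treewidth ≤ 1, hence tw(G) ≥ 2. Therefore the treewidth is 2.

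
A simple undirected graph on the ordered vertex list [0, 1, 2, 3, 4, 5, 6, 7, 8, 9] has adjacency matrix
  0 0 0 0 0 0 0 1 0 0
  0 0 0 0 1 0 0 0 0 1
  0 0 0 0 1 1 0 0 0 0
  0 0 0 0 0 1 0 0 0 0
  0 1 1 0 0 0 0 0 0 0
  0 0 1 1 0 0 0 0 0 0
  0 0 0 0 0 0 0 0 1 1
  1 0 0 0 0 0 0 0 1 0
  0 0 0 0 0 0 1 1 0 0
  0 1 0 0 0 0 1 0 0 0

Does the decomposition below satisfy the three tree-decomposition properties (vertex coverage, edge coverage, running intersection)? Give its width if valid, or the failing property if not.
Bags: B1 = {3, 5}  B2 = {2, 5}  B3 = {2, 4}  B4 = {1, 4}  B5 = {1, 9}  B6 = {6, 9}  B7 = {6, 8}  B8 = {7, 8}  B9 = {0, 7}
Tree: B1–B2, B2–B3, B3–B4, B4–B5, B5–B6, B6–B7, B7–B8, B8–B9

Yes; width 1.

Every vertex of G appears in some bag (union = {0, 1, 2, 3, 4, 5, 6, 7, 8, 9}); every edge is covered by a bag; and for each vertex v the set of bags containing v is connected in the bag tree. The decomposition is therefore valid. The largest bag has 2 vertices, so the width is 1.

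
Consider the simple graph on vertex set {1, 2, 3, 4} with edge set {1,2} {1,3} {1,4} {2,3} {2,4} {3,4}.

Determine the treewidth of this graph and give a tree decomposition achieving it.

With just one bag of size 4, the width is 4 − 1 = 3, so tw(G) ≤ 3. For the lower bound, the 4 vertices {1, 2, 3, 4} are pairwise adjacent, and any tree decomposition puts a clique entirely inside one bag — forcing width ≥ 3. The upper and lower bounds meet at 3, so that is the treewidth.

Treewidth 3.
One such decomposition:
Bags: B1 = {1, 2, 3, 4}
Tree: (single bag)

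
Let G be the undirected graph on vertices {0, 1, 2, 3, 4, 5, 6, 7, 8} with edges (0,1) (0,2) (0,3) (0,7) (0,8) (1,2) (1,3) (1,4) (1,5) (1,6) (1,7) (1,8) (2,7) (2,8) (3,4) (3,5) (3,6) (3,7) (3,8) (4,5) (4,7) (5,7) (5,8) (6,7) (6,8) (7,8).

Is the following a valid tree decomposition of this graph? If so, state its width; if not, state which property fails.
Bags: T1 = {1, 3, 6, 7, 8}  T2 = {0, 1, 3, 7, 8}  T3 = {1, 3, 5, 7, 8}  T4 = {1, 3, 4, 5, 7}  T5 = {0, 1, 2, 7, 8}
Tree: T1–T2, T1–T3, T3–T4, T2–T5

Yes; width 4.

Vertex coverage: the bags together contain {0, 1, 2, 3, 4, 5, 6, 7, 8}, the full vertex set. Edge coverage: each edge of G has both endpoints in at least one bag. Running intersection: for every vertex, the bags containing it form a connected subtree. All three properties hold, so this is a valid tree decomposition of width max|bag| − 1 = 4, and hence tw(G) ≤ 4.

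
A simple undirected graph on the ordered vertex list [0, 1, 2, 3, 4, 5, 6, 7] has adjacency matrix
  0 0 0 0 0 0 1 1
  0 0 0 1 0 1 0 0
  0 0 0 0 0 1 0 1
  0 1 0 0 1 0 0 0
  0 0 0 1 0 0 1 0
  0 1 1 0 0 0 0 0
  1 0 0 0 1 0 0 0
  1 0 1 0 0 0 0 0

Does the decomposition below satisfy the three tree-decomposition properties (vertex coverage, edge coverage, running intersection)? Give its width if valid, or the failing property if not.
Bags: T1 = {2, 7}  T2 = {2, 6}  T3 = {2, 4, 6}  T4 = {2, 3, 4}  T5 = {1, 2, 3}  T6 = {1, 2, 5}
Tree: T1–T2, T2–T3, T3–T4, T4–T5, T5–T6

No — vertex 0 appears in no bag.

A tree decomposition must satisfy three properties: every vertex lies in some bag; for every edge, both endpoints lie together in some bag; and for every vertex, the bags containing it form a connected subtree. Here vertex 0 appears in no bag, so the decomposition is invalid.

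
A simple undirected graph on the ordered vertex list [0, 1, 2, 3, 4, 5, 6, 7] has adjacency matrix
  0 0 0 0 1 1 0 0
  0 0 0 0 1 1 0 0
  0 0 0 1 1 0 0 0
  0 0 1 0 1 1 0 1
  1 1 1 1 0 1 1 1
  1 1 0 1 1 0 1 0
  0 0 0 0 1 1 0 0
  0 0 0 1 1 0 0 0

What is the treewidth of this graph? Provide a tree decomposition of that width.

Every bag has size at most 3, so the width is 3 − 1 = 2 and tw(G) ≤ 2. Conversely, {2, 3, 4} is a clique of size 3, and the vertices of any clique must share a bag in every tree decomposition; so some bag has ≥ 3 vertices and tw(G) ≥ 2. Therefore the treewidth is 2.

Treewidth 2.
One such decomposition:
Bags: B1 = {2, 3, 4}  B2 = {3, 4, 5}  B3 = {1, 4, 5}  B4 = {4, 5, 6}  B5 = {3, 4, 7}  B6 = {0, 4, 5}
Tree: B1–B2, B2–B3, B2–B4, B2–B5, B4–B6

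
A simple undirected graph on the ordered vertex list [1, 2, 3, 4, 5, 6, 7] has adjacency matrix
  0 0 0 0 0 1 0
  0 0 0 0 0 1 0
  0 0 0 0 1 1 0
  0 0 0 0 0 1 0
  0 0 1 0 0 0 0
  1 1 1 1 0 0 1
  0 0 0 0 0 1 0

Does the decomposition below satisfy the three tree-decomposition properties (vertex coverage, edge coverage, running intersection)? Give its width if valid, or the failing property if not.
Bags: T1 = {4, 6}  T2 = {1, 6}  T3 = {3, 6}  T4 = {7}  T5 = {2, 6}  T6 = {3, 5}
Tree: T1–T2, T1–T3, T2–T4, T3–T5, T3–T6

No — edge (6,7) lies in no bag.

A tree decomposition must satisfy three properties: every vertex lies in some bag; for every edge, both endpoints lie together in some bag; and for every vertex, the bags containing it form a connected subtree. Here edge (6,7) lies in no bag, so the decomposition is invalid.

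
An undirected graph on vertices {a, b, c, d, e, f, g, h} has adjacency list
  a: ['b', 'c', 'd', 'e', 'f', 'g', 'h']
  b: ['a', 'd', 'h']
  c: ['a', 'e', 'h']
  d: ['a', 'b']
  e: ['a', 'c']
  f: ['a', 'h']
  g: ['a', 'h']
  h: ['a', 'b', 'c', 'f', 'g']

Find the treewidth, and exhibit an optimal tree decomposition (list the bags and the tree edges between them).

Treewidth 2.
Bags: B1 = {a, b, h}  B2 = {a, c, h}  B3 = {a, f, h}  B4 = {a, b, d}  B5 = {a, c, e}  B6 = {a, g, h}
Tree: B1–B2, B2–B3, B1–B4, B2–B5, B3–B6

Each bag holds 3 vertices, so the decomposition has width 2, which upper-bounds the treewidth. Conversely, {a, b, d} is a clique of size 3, and the vertices of any clique must share a bag in every tree decomposition; so some bag has ≥ 3 vertices and tw(G) ≥ 2. Hence tw(G) = 2 exactly.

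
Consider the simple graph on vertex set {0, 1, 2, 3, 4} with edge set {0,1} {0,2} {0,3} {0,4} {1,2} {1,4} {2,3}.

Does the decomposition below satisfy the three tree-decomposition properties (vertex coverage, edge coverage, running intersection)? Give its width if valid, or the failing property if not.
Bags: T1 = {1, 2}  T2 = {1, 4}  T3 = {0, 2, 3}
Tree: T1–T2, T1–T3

No — edge (0,1) lies in no bag.

A tree decomposition must satisfy three properties: every vertex lies in some bag; for every edge, both endpoints lie together in some bag; and for every vertex, the bags containing it form a connected subtree. Here edge (0,1) lies in no bag, so the decomposition is invalid.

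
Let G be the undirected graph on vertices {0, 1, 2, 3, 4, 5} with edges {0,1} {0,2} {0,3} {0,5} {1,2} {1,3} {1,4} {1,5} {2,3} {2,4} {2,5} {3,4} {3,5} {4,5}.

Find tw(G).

4

A width-4 tree decomposition is:
Bags: B1 = {1, 2, 3, 4, 5}  B2 = {0, 1, 2, 3, 5}
Tree: B1–B2
Every bag has size at most 5, so the width is 5 − 1 = 4 and tw(G) ≤ 4. On the other hand G contains the 5-clique {0, 1, 2, 3, 5}. A clique must lie in a single bag of any decomposition, so no decomposition can have width below 4. The upper and lower bounds meet at 4, so that is the treewidth.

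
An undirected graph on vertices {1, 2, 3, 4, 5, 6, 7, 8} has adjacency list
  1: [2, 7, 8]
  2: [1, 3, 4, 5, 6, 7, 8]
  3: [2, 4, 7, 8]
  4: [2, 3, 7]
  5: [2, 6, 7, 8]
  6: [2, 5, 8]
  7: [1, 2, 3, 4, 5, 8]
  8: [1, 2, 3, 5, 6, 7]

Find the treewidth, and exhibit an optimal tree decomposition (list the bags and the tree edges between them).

Treewidth 3.
Bags: B1 = {2, 5, 7, 8}  B2 = {2, 3, 7, 8}  B3 = {2, 5, 6, 8}  B4 = {1, 2, 7, 8}  B5 = {2, 3, 4, 7}
Tree: B1–B2, B1–B3, B1–B4, B2–B5

Every bag has size at most 4, so the width is 4 − 1 = 3 and tw(G) ≤ 3. On the other hand G contains the 4-clique {2, 5, 6, 8}. A clique must lie in a single bag of any decomposition, so no decomposition can have width below 3. Hence tw(G) = 3 exactly.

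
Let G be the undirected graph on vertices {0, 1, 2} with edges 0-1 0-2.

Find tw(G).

A width-1 tree decomposition is:
Bags: B1 = {0, 1}  B2 = {0, 2}
Tree: B1–B2
Each bag holds 2 vertices, so the decomposition has width 1, which upper-bounds the treewidth. G has an edge, so its treewidth is at least 1. The upper and lower bounds meet at 1, so that is the treewidth.

1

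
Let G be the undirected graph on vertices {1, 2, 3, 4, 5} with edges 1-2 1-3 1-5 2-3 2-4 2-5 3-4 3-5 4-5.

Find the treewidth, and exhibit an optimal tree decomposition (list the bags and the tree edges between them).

The largest bag has 4 vertices, giving width 3; this decomposition certifies tw(G) ≤ 3. On the other hand G contains the 4-clique {1, 2, 3, 5}. A clique must lie in a single bag of any decomposition, so no decomposition can have width below 3. Combining the bounds, tw(G) = 3.

Treewidth 3.
Bags: B1 = {2, 3, 4, 5}  B2 = {1, 2, 3, 5}
Tree: B1–B2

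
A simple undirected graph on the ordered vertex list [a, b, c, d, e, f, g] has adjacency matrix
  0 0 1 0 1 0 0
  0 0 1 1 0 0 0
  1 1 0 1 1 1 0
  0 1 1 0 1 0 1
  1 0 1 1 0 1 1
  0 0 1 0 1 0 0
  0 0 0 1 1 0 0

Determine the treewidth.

A width-2 tree decomposition is:
Bags: B1 = {d, e, g}  B2 = {c, d, e}  B3 = {a, c, e}  B4 = {c, e, f}  B5 = {b, c, d}
Tree: B1–B2, B2–B3, B3–B4, B2–B5
Every bag has size at most 3, so the width is 3 − 1 = 2 and tw(G) ≤ 2. For the lower bound, the 3 vertices {d, e, g} are pairwise adjacent, and any tree decomposition puts a clique entirely inside one bag — forcing width ≥ 2. Hence tw(G) = 2 exactly.

2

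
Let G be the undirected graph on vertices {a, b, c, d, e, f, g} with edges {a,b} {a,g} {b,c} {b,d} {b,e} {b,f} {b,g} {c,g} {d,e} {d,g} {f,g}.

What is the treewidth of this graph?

A width-2 tree decomposition is:
Bags: B1 = {b, d, g}  B2 = {a, b, g}  B3 = {b, c, g}  B4 = {b, f, g}  B5 = {b, d, e}
Tree: B1–B2, B1–B3, B2–B4, B1–B5
Every bag has size at most 3, so the width is 3 − 1 = 2 and tw(G) ≤ 2. Conversely, {b, d, g} is a clique of size 3, and the vertices of any clique must share a bag in every tree decomposition; so some bag has ≥ 3 vertices and tw(G) ≥ 2. Hence tw(G) = 2 exactly.

2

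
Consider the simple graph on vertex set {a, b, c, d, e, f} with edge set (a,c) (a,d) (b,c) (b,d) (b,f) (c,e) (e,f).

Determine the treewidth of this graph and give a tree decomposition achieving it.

The largest bag has 3 vertices, giving width 2; this decomposition certifies tw(G) ≤ 2. For the lower bound, G contains the cycle d–a–c–b–d, so G is not a forest; only forests have treewidth ≤ 1, hence tw(G) ≥ 2. Combining the bounds, tw(G) = 2.

Treewidth 2.
One such decomposition:
Bags: B1 = {a, b, d}  B2 = {a, b, c}  B3 = {b, c, f}  B4 = {c, e, f}
Tree: B1–B2, B2–B3, B3–B4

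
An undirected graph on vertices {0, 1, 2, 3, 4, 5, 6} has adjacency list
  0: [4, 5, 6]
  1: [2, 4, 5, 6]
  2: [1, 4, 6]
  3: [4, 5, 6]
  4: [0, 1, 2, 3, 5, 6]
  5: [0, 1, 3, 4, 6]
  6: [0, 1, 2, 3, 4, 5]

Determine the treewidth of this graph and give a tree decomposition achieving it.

The largest bag has 4 vertices, giving width 3; this decomposition certifies tw(G) ≤ 3. On the other hand G contains the 4-clique {1, 2, 4, 6}. A clique must lie in a single bag of any decomposition, so no decomposition can have width below 3. Combining the bounds, tw(G) = 3.

Treewidth 3.
One optimal decomposition is:
Bags: B1 = {0, 4, 5, 6}  B2 = {1, 4, 5, 6}  B3 = {1, 2, 4, 6}  B4 = {3, 4, 5, 6}
Tree: B1–B2, B2–B3, B2–B4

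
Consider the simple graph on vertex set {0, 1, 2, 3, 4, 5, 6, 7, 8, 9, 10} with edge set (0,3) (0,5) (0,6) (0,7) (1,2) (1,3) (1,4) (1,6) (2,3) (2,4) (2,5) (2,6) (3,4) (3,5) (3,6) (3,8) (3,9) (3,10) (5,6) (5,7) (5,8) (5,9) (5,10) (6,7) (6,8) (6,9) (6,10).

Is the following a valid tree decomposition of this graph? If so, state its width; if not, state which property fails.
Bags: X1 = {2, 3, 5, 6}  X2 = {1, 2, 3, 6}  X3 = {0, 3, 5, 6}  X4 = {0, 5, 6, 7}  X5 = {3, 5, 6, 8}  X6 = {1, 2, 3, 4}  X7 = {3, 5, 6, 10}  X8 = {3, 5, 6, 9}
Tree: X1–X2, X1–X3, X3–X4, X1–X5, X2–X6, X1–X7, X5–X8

Vertex coverage: the bags together contain {0, 1, 2, 3, 4, 5, 6, 7, 8, 9, 10}, the full vertex set. Edge coverage: each edge of G has both endpoints in at least one bag. Running intersection: for every vertex, the bags containing it form a connected subtree. All three properties hold, so this is a valid tree decomposition of width max|bag| − 1 = 3, and hence tw(G) ≤ 3.

Yes; width 3.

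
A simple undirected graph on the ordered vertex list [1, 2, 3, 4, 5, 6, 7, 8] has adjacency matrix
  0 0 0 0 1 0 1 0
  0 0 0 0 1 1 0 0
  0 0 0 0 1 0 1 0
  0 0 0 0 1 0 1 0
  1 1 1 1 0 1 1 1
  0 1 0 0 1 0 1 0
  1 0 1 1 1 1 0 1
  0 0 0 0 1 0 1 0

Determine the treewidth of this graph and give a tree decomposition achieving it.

Every bag has size at most 3, so the width is 3 − 1 = 2 and tw(G) ≤ 2. For the lower bound, the 3 vertices {2, 5, 6} are pairwise adjacent, and any tree decomposition puts a clique entirely inside one bag — forcing width ≥ 2. Hence tw(G) = 2 exactly.

Treewidth 2.
Bags: B1 = {4, 5, 7}  B2 = {5, 7, 8}  B3 = {5, 6, 7}  B4 = {1, 5, 7}  B5 = {3, 5, 7}  B6 = {2, 5, 6}
Tree: B1–B2, B2–B3, B2–B4, B1–B5, B3–B6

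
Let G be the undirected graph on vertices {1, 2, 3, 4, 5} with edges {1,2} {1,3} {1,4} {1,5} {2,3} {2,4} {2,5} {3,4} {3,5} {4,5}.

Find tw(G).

A width-4 tree decomposition is:
Bags: B1 = {1, 2, 3, 4, 5}
Tree: (single bag)
A single bag containing all 5 vertices is trivially a valid decomposition of width 4. For the lower bound, the 5 vertices {1, 2, 3, 4, 5} are pairwise adjacent, and any tree decomposition puts a clique entirely inside one bag — forcing width ≥ 4. The upper and lower bounds meet at 4, so that is the treewidth.

4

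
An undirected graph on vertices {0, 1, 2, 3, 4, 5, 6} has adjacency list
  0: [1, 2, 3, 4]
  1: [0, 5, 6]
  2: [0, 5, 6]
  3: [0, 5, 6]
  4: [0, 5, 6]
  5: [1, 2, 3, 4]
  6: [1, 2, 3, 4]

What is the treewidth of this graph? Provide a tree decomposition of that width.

The largest bag has 4 vertices, giving width 3; this decomposition certifies tw(G) ≤ 3. For the lower bound: the 4 vertex sets {1,6}, {0,4}, {5}, {2} are disjoint, each induces a connected subgraph, and every pair is joined by at least one edge of G. Contracting each set to a single vertex therefore yields K_{4} as a minor, and since treewidth is minor-monotone, tw(G) ≥ tw(K_{4}) = 3. Therefore the treewidth is 3.

Treewidth 3.
Bags: B1 = {0, 1, 5, 6}  B2 = {0, 4, 5, 6}  B3 = {0, 2, 5, 6}  B4 = {0, 3, 5, 6}
Tree: B1–B2, B2–B3, B3–B4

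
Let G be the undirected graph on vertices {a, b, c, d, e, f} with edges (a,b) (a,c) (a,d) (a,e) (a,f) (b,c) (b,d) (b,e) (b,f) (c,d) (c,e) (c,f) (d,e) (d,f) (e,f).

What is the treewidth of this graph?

A width-5 tree decomposition is:
Bags: B1 = {a, b, c, d, e, f}
Tree: (single bag)
With just one bag of size 6, the width is 6 − 1 = 5, so tw(G) ≤ 5. For the lower bound, the 6 vertices {a, b, c, d, e, f} are pairwise adjacent, and any tree decomposition puts a clique entirely inside one bag — forcing width ≥ 5. Therefore the treewidth is 5.

5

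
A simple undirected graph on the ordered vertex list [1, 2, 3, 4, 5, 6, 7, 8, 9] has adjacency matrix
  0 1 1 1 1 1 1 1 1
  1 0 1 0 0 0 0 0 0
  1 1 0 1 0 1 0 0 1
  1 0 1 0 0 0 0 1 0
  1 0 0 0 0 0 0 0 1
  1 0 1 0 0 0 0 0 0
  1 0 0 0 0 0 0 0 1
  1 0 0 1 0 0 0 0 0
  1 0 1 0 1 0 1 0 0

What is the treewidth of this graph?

A width-2 tree decomposition is:
Bags: B1 = {1, 3, 9}  B2 = {1, 2, 3}  B3 = {1, 5, 9}  B4 = {1, 3, 4}  B5 = {1, 4, 8}  B6 = {1, 3, 6}  B7 = {1, 7, 9}
Tree: B1–B2, B1–B3, B1–B4, B4–B5, B2–B6, B3–B7
The largest bag has 3 vertices, giving width 2; this decomposition certifies tw(G) ≤ 2. Conversely, {1, 4, 8} is a clique of size 3, and the vertices of any clique must share a bag in every tree decomposition; so some bag has ≥ 3 vertices and tw(G) ≥ 2. Hence tw(G) = 2 exactly.

2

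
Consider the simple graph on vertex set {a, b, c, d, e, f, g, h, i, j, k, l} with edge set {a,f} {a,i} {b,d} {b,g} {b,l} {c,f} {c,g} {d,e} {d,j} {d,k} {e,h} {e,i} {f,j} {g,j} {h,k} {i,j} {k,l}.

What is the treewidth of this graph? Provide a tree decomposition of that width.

Treewidth 3.
One optimal decomposition is:
Bags: B1 = {a, c, f, g}  B2 = {a, f, g, j}  B3 = {a, g, i, j}  B4 = {b, g, i, j}  B5 = {b, d, i, j}  B6 = {b, d, e, i}  B7 = {b, d, e, l}  B8 = {d, e, k, l}  B9 = {e, h, k, l}
Tree: B1–B2, B2–B3, B3–B4, B4–B5, B5–B6, B6–B7, B7–B8, B8–B9

Each bag holds 4 vertices, so the decomposition has width 3, which upper-bounds the treewidth. For the lower bound: the 4 vertex sets {a,c,f}, {g}, {j}, {b,d,e,i} are disjoint, each induces a connected subgraph, and every pair is joined by at least one edge of G. Contracting each set to a single vertex therefore yields K_{4} as a minor, and since treewidth is minor-monotone, tw(G) ≥ tw(K_{4}) = 3. Hence tw(G) = 3 exactly.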